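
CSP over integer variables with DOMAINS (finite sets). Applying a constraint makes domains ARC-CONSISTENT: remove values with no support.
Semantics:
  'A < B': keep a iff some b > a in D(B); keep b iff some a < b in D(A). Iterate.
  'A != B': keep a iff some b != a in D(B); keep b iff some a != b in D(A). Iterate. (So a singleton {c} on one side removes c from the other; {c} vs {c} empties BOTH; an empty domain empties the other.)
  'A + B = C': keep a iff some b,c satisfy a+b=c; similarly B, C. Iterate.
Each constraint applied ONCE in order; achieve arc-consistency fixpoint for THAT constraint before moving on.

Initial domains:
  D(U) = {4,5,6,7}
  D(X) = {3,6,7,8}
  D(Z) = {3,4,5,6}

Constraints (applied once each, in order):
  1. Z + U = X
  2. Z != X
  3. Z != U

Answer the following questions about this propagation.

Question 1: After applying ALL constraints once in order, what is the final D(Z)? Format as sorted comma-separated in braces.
Constraint 1 (Z + U = X) on D(Z)={3,4,5,6} D(U)={4,5,6,7} D(X)={3,6,7,8}: Z {3,4,5,6}->{3,4}; U {4,5,6,7}->{4,5}; X {3,6,7,8}->{7,8}
Constraint 2 (Z != X) on D(Z)={3,4} D(X)={7,8}: no change
Constraint 3 (Z != U) on D(Z)={3,4} D(U)={4,5}: no change
So after all 3 constraints: D(Z) = {3,4}

Answer: {3,4}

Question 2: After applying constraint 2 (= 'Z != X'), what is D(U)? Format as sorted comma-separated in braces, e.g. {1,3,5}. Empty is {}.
Constraint 1 (Z + U = X) on D(Z)={3,4,5,6} D(U)={4,5,6,7} D(X)={3,6,7,8}: Z {3,4,5,6}->{3,4}; U {4,5,6,7}->{4,5}; X {3,6,7,8}->{7,8}
Constraint 2 (Z != X) on D(Z)={3,4} D(X)={7,8}: no change
So after constraint 2: D(U) = {4,5}

Answer: {4,5}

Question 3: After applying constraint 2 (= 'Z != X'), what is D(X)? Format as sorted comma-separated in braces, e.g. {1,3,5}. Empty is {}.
Answer: {7,8}

Derivation:
Constraint 1 (Z + U = X) on D(Z)={3,4,5,6} D(U)={4,5,6,7} D(X)={3,6,7,8}: Z {3,4,5,6}->{3,4}; U {4,5,6,7}->{4,5}; X {3,6,7,8}->{7,8}
Constraint 2 (Z != X) on D(Z)={3,4} D(X)={7,8}: no change
So after constraint 2: D(X) = {7,8}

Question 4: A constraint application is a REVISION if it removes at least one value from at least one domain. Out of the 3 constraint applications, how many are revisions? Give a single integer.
Answer: 1

Derivation:
Constraint 1 (Z + U = X) on D(Z)={3,4,5,6} D(U)={4,5,6,7} D(X)={3,6,7,8}: Z {3,4,5,6}->{3,4}; U {4,5,6,7}->{4,5}; X {3,6,7,8}->{7,8} => REVISION
Constraint 2 (Z != X) on D(Z)={3,4} D(X)={7,8}: no change => not a revision
Constraint 3 (Z != U) on D(Z)={3,4} D(U)={4,5}: no change => not a revision
Total revisions = 1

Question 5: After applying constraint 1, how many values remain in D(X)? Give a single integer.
Constraint 1 (Z + U = X) on D(Z)={3,4,5,6} D(U)={4,5,6,7} D(X)={3,6,7,8}: Z {3,4,5,6}->{3,4}; U {4,5,6,7}->{4,5}; X {3,6,7,8}->{7,8}
So after constraint 1: D(X)={7,8}, size = 2

Answer: 2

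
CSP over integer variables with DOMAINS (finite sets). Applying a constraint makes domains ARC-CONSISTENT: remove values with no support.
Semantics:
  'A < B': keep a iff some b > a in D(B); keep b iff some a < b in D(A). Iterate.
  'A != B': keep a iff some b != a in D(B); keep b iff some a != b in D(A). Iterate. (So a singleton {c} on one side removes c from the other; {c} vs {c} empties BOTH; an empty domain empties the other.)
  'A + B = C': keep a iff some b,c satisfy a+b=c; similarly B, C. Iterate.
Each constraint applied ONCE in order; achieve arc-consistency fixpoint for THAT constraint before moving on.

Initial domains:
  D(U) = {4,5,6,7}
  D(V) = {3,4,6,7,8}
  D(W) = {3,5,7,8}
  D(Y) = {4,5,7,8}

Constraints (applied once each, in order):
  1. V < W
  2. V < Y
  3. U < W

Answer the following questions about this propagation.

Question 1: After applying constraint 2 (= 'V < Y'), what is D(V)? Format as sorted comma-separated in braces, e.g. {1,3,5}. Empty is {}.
Answer: {3,4,6,7}

Derivation:
Constraint 1 (V < W) on D(V)={3,4,6,7,8} D(W)={3,5,7,8}: V {3,4,6,7,8}->{3,4,6,7}; W {3,5,7,8}->{5,7,8}
Constraint 2 (V < Y) on D(V)={3,4,6,7} D(Y)={4,5,7,8}: no change
So after constraint 2: D(V) = {3,4,6,7}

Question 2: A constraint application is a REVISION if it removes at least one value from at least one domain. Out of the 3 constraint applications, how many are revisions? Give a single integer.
Constraint 1 (V < W) on D(V)={3,4,6,7,8} D(W)={3,5,7,8}: V {3,4,6,7,8}->{3,4,6,7}; W {3,5,7,8}->{5,7,8} => REVISION
Constraint 2 (V < Y) on D(V)={3,4,6,7} D(Y)={4,5,7,8}: no change => not a revision
Constraint 3 (U < W) on D(U)={4,5,6,7} D(W)={5,7,8}: no change => not a revision
Total revisions = 1

Answer: 1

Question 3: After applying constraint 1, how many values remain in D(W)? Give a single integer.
Answer: 3

Derivation:
Constraint 1 (V < W) on D(V)={3,4,6,7,8} D(W)={3,5,7,8}: V {3,4,6,7,8}->{3,4,6,7}; W {3,5,7,8}->{5,7,8}
So after constraint 1: D(W)={5,7,8}, size = 3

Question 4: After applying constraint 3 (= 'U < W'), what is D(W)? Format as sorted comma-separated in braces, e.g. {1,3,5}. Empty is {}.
Constraint 1 (V < W) on D(V)={3,4,6,7,8} D(W)={3,5,7,8}: V {3,4,6,7,8}->{3,4,6,7}; W {3,5,7,8}->{5,7,8}
Constraint 2 (V < Y) on D(V)={3,4,6,7} D(Y)={4,5,7,8}: no change
Constraint 3 (U < W) on D(U)={4,5,6,7} D(W)={5,7,8}: no change
So after constraint 3: D(W) = {5,7,8}

Answer: {5,7,8}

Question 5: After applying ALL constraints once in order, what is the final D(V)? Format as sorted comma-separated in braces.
Answer: {3,4,6,7}

Derivation:
Constraint 1 (V < W) on D(V)={3,4,6,7,8} D(W)={3,5,7,8}: V {3,4,6,7,8}->{3,4,6,7}; W {3,5,7,8}->{5,7,8}
Constraint 2 (V < Y) on D(V)={3,4,6,7} D(Y)={4,5,7,8}: no change
Constraint 3 (U < W) on D(U)={4,5,6,7} D(W)={5,7,8}: no change
So after all 3 constraints: D(V) = {3,4,6,7}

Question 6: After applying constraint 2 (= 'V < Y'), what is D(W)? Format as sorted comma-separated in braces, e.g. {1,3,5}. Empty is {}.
Constraint 1 (V < W) on D(V)={3,4,6,7,8} D(W)={3,5,7,8}: V {3,4,6,7,8}->{3,4,6,7}; W {3,5,7,8}->{5,7,8}
Constraint 2 (V < Y) on D(V)={3,4,6,7} D(Y)={4,5,7,8}: no change
So after constraint 2: D(W) = {5,7,8}

Answer: {5,7,8}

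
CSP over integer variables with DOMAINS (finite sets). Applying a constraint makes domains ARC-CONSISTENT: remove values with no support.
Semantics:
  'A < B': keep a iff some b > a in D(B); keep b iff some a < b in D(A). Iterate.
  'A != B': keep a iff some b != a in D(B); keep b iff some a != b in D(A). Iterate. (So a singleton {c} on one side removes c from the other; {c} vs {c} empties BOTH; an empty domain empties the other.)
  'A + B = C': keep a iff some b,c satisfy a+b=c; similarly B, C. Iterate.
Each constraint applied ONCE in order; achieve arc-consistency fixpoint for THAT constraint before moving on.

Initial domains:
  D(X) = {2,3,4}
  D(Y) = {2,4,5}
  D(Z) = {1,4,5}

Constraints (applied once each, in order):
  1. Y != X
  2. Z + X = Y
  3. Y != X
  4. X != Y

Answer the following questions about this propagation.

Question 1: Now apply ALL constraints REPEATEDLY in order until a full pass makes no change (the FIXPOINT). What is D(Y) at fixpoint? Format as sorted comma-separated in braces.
Answer: {4,5}

Derivation:
pass 0 (initial): D(Y)={2,4,5}
pass 1: X {2,3,4}->{3,4}; Y {2,4,5}->{4,5}; Z {1,4,5}->{1}
pass 2: no change
Fixpoint after 2 passes: D(Y) = {4,5}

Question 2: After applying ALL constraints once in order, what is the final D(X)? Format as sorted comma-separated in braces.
Constraint 1 (Y != X) on D(Y)={2,4,5} D(X)={2,3,4}: no change
Constraint 2 (Z + X = Y) on D(Z)={1,4,5} D(X)={2,3,4} D(Y)={2,4,5}: Z {1,4,5}->{1}; X {2,3,4}->{3,4}; Y {2,4,5}->{4,5}
Constraint 3 (Y != X) on D(Y)={4,5} D(X)={3,4}: no change
Constraint 4 (X != Y) on D(X)={3,4} D(Y)={4,5}: no change
So after all 4 constraints: D(X) = {3,4}

Answer: {3,4}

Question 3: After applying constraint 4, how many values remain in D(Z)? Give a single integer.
Answer: 1

Derivation:
Constraint 1 (Y != X) on D(Y)={2,4,5} D(X)={2,3,4}: no change
Constraint 2 (Z + X = Y) on D(Z)={1,4,5} D(X)={2,3,4} D(Y)={2,4,5}: Z {1,4,5}->{1}; X {2,3,4}->{3,4}; Y {2,4,5}->{4,5}
Constraint 3 (Y != X) on D(Y)={4,5} D(X)={3,4}: no change
Constraint 4 (X != Y) on D(X)={3,4} D(Y)={4,5}: no change
So after constraint 4: D(Z)={1}, size = 1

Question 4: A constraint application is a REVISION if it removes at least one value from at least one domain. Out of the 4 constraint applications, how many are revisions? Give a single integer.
Constraint 1 (Y != X) on D(Y)={2,4,5} D(X)={2,3,4}: no change => not a revision
Constraint 2 (Z + X = Y) on D(Z)={1,4,5} D(X)={2,3,4} D(Y)={2,4,5}: Z {1,4,5}->{1}; X {2,3,4}->{3,4}; Y {2,4,5}->{4,5} => REVISION
Constraint 3 (Y != X) on D(Y)={4,5} D(X)={3,4}: no change => not a revision
Constraint 4 (X != Y) on D(X)={3,4} D(Y)={4,5}: no change => not a revision
Total revisions = 1

Answer: 1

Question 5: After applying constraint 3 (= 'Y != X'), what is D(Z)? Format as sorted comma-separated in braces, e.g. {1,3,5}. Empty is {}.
Constraint 1 (Y != X) on D(Y)={2,4,5} D(X)={2,3,4}: no change
Constraint 2 (Z + X = Y) on D(Z)={1,4,5} D(X)={2,3,4} D(Y)={2,4,5}: Z {1,4,5}->{1}; X {2,3,4}->{3,4}; Y {2,4,5}->{4,5}
Constraint 3 (Y != X) on D(Y)={4,5} D(X)={3,4}: no change
So after constraint 3: D(Z) = {1}

Answer: {1}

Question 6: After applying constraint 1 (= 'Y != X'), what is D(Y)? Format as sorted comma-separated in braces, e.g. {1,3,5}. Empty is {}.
Answer: {2,4,5}

Derivation:
Constraint 1 (Y != X) on D(Y)={2,4,5} D(X)={2,3,4}: no change
So after constraint 1: D(Y) = {2,4,5}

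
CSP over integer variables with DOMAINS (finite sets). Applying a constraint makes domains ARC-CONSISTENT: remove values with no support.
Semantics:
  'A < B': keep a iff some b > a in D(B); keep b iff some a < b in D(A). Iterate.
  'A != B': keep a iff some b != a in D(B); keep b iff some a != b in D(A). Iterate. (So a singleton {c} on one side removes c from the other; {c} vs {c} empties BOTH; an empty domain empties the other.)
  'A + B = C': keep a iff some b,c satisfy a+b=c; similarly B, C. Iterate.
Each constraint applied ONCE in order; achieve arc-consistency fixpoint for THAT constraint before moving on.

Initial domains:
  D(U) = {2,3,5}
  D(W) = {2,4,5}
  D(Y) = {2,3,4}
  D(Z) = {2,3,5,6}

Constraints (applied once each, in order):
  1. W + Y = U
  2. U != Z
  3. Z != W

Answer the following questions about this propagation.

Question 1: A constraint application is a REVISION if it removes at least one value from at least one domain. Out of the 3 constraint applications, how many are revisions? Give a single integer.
Answer: 3

Derivation:
Constraint 1 (W + Y = U) on D(W)={2,4,5} D(Y)={2,3,4} D(U)={2,3,5}: W {2,4,5}->{2}; Y {2,3,4}->{3}; U {2,3,5}->{5} => REVISION
Constraint 2 (U != Z) on D(U)={5} D(Z)={2,3,5,6}: Z {2,3,5,6}->{2,3,6} => REVISION
Constraint 3 (Z != W) on D(Z)={2,3,6} D(W)={2}: Z {2,3,6}->{3,6} => REVISION
Total revisions = 3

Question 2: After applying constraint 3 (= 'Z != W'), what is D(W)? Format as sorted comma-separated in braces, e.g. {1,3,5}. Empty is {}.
Answer: {2}

Derivation:
Constraint 1 (W + Y = U) on D(W)={2,4,5} D(Y)={2,3,4} D(U)={2,3,5}: W {2,4,5}->{2}; Y {2,3,4}->{3}; U {2,3,5}->{5}
Constraint 2 (U != Z) on D(U)={5} D(Z)={2,3,5,6}: Z {2,3,5,6}->{2,3,6}
Constraint 3 (Z != W) on D(Z)={2,3,6} D(W)={2}: Z {2,3,6}->{3,6}
So after constraint 3: D(W) = {2}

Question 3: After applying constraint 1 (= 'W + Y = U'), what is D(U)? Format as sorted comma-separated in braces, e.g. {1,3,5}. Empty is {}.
Answer: {5}

Derivation:
Constraint 1 (W + Y = U) on D(W)={2,4,5} D(Y)={2,3,4} D(U)={2,3,5}: W {2,4,5}->{2}; Y {2,3,4}->{3}; U {2,3,5}->{5}
So after constraint 1: D(U) = {5}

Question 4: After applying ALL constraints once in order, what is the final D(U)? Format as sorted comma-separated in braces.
Constraint 1 (W + Y = U) on D(W)={2,4,5} D(Y)={2,3,4} D(U)={2,3,5}: W {2,4,5}->{2}; Y {2,3,4}->{3}; U {2,3,5}->{5}
Constraint 2 (U != Z) on D(U)={5} D(Z)={2,3,5,6}: Z {2,3,5,6}->{2,3,6}
Constraint 3 (Z != W) on D(Z)={2,3,6} D(W)={2}: Z {2,3,6}->{3,6}
So after all 3 constraints: D(U) = {5}

Answer: {5}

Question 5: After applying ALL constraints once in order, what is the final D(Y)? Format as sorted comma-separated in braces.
Constraint 1 (W + Y = U) on D(W)={2,4,5} D(Y)={2,3,4} D(U)={2,3,5}: W {2,4,5}->{2}; Y {2,3,4}->{3}; U {2,3,5}->{5}
Constraint 2 (U != Z) on D(U)={5} D(Z)={2,3,5,6}: Z {2,3,5,6}->{2,3,6}
Constraint 3 (Z != W) on D(Z)={2,3,6} D(W)={2}: Z {2,3,6}->{3,6}
So after all 3 constraints: D(Y) = {3}

Answer: {3}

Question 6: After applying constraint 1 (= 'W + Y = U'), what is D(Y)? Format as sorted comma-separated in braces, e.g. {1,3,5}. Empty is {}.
Constraint 1 (W + Y = U) on D(W)={2,4,5} D(Y)={2,3,4} D(U)={2,3,5}: W {2,4,5}->{2}; Y {2,3,4}->{3}; U {2,3,5}->{5}
So after constraint 1: D(Y) = {3}

Answer: {3}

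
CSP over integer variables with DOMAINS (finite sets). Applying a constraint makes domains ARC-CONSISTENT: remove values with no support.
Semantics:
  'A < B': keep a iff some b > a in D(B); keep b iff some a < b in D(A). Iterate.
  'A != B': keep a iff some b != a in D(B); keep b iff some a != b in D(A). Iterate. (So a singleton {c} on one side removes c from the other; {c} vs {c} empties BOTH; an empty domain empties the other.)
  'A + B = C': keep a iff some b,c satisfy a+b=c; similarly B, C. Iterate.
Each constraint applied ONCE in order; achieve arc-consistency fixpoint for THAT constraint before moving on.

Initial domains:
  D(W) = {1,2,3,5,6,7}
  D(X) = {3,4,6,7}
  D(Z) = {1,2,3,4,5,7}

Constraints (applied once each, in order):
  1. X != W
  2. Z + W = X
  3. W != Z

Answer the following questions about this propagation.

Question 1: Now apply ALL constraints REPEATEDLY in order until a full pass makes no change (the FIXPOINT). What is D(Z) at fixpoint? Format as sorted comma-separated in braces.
Answer: {1,2,3,4,5}

Derivation:
pass 0 (initial): D(Z)={1,2,3,4,5,7}
pass 1: W {1,2,3,5,6,7}->{1,2,3,5,6}; Z {1,2,3,4,5,7}->{1,2,3,4,5}
pass 2: no change
Fixpoint after 2 passes: D(Z) = {1,2,3,4,5}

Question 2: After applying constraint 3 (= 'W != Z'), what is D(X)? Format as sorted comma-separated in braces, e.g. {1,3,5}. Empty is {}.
Answer: {3,4,6,7}

Derivation:
Constraint 1 (X != W) on D(X)={3,4,6,7} D(W)={1,2,3,5,6,7}: no change
Constraint 2 (Z + W = X) on D(Z)={1,2,3,4,5,7} D(W)={1,2,3,5,6,7} D(X)={3,4,6,7}: Z {1,2,3,4,5,7}->{1,2,3,4,5}; W {1,2,3,5,6,7}->{1,2,3,5,6}
Constraint 3 (W != Z) on D(W)={1,2,3,5,6} D(Z)={1,2,3,4,5}: no change
So after constraint 3: D(X) = {3,4,6,7}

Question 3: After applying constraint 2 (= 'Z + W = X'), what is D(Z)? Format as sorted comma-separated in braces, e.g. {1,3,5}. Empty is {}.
Answer: {1,2,3,4,5}

Derivation:
Constraint 1 (X != W) on D(X)={3,4,6,7} D(W)={1,2,3,5,6,7}: no change
Constraint 2 (Z + W = X) on D(Z)={1,2,3,4,5,7} D(W)={1,2,3,5,6,7} D(X)={3,4,6,7}: Z {1,2,3,4,5,7}->{1,2,3,4,5}; W {1,2,3,5,6,7}->{1,2,3,5,6}
So after constraint 2: D(Z) = {1,2,3,4,5}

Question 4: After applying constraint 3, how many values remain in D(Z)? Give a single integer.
Constraint 1 (X != W) on D(X)={3,4,6,7} D(W)={1,2,3,5,6,7}: no change
Constraint 2 (Z + W = X) on D(Z)={1,2,3,4,5,7} D(W)={1,2,3,5,6,7} D(X)={3,4,6,7}: Z {1,2,3,4,5,7}->{1,2,3,4,5}; W {1,2,3,5,6,7}->{1,2,3,5,6}
Constraint 3 (W != Z) on D(W)={1,2,3,5,6} D(Z)={1,2,3,4,5}: no change
So after constraint 3: D(Z)={1,2,3,4,5}, size = 5

Answer: 5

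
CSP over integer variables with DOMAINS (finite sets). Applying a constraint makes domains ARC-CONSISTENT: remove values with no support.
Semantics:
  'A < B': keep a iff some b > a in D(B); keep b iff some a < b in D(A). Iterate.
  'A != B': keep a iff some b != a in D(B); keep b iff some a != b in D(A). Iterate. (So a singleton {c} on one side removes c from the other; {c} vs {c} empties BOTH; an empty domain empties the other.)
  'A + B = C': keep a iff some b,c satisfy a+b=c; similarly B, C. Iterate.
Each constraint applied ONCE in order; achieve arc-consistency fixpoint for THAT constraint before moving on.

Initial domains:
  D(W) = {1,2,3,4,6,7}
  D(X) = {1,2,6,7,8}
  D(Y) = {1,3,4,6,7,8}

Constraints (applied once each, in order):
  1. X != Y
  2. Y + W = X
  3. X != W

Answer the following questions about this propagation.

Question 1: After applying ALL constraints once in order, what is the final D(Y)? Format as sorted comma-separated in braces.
Answer: {1,3,4,6,7}

Derivation:
Constraint 1 (X != Y) on D(X)={1,2,6,7,8} D(Y)={1,3,4,6,7,8}: no change
Constraint 2 (Y + W = X) on D(Y)={1,3,4,6,7,8} D(W)={1,2,3,4,6,7} D(X)={1,2,6,7,8}: Y {1,3,4,6,7,8}->{1,3,4,6,7}; X {1,2,6,7,8}->{2,6,7,8}
Constraint 3 (X != W) on D(X)={2,6,7,8} D(W)={1,2,3,4,6,7}: no change
So after all 3 constraints: D(Y) = {1,3,4,6,7}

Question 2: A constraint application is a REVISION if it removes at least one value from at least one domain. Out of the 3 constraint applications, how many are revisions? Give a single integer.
Constraint 1 (X != Y) on D(X)={1,2,6,7,8} D(Y)={1,3,4,6,7,8}: no change => not a revision
Constraint 2 (Y + W = X) on D(Y)={1,3,4,6,7,8} D(W)={1,2,3,4,6,7} D(X)={1,2,6,7,8}: Y {1,3,4,6,7,8}->{1,3,4,6,7}; X {1,2,6,7,8}->{2,6,7,8} => REVISION
Constraint 3 (X != W) on D(X)={2,6,7,8} D(W)={1,2,3,4,6,7}: no change => not a revision
Total revisions = 1

Answer: 1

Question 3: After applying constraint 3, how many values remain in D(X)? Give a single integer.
Constraint 1 (X != Y) on D(X)={1,2,6,7,8} D(Y)={1,3,4,6,7,8}: no change
Constraint 2 (Y + W = X) on D(Y)={1,3,4,6,7,8} D(W)={1,2,3,4,6,7} D(X)={1,2,6,7,8}: Y {1,3,4,6,7,8}->{1,3,4,6,7}; X {1,2,6,7,8}->{2,6,7,8}
Constraint 3 (X != W) on D(X)={2,6,7,8} D(W)={1,2,3,4,6,7}: no change
So after constraint 3: D(X)={2,6,7,8}, size = 4

Answer: 4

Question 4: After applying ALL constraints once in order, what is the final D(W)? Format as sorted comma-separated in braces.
Answer: {1,2,3,4,6,7}

Derivation:
Constraint 1 (X != Y) on D(X)={1,2,6,7,8} D(Y)={1,3,4,6,7,8}: no change
Constraint 2 (Y + W = X) on D(Y)={1,3,4,6,7,8} D(W)={1,2,3,4,6,7} D(X)={1,2,6,7,8}: Y {1,3,4,6,7,8}->{1,3,4,6,7}; X {1,2,6,7,8}->{2,6,7,8}
Constraint 3 (X != W) on D(X)={2,6,7,8} D(W)={1,2,3,4,6,7}: no change
So after all 3 constraints: D(W) = {1,2,3,4,6,7}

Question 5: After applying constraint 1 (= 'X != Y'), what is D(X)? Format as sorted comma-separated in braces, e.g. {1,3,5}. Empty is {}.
Constraint 1 (X != Y) on D(X)={1,2,6,7,8} D(Y)={1,3,4,6,7,8}: no change
So after constraint 1: D(X) = {1,2,6,7,8}

Answer: {1,2,6,7,8}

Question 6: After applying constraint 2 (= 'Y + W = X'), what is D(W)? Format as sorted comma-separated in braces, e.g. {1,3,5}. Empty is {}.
Answer: {1,2,3,4,6,7}

Derivation:
Constraint 1 (X != Y) on D(X)={1,2,6,7,8} D(Y)={1,3,4,6,7,8}: no change
Constraint 2 (Y + W = X) on D(Y)={1,3,4,6,7,8} D(W)={1,2,3,4,6,7} D(X)={1,2,6,7,8}: Y {1,3,4,6,7,8}->{1,3,4,6,7}; X {1,2,6,7,8}->{2,6,7,8}
So after constraint 2: D(W) = {1,2,3,4,6,7}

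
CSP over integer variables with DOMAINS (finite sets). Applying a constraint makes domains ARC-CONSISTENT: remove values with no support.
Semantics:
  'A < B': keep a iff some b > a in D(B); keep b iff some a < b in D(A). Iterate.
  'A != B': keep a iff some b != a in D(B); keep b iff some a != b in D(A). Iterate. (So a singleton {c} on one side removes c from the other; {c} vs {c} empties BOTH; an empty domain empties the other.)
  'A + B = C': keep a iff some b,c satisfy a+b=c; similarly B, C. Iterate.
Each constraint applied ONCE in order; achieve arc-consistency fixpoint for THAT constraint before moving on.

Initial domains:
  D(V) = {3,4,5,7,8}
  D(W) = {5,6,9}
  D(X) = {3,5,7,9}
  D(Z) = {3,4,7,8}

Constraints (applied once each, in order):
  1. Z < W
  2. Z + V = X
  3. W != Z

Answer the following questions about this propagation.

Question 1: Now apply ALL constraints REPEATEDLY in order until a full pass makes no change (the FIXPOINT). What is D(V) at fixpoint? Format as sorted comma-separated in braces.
Answer: {3,4,5}

Derivation:
pass 0 (initial): D(V)={3,4,5,7,8}
pass 1: V {3,4,5,7,8}->{3,4,5}; X {3,5,7,9}->{7,9}; Z {3,4,7,8}->{3,4}
pass 2: no change
Fixpoint after 2 passes: D(V) = {3,4,5}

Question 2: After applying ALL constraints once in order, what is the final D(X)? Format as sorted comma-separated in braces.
Answer: {7,9}

Derivation:
Constraint 1 (Z < W) on D(Z)={3,4,7,8} D(W)={5,6,9}: no change
Constraint 2 (Z + V = X) on D(Z)={3,4,7,8} D(V)={3,4,5,7,8} D(X)={3,5,7,9}: Z {3,4,7,8}->{3,4}; V {3,4,5,7,8}->{3,4,5}; X {3,5,7,9}->{7,9}
Constraint 3 (W != Z) on D(W)={5,6,9} D(Z)={3,4}: no change
So after all 3 constraints: D(X) = {7,9}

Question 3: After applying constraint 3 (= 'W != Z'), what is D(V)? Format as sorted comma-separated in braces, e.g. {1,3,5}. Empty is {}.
Constraint 1 (Z < W) on D(Z)={3,4,7,8} D(W)={5,6,9}: no change
Constraint 2 (Z + V = X) on D(Z)={3,4,7,8} D(V)={3,4,5,7,8} D(X)={3,5,7,9}: Z {3,4,7,8}->{3,4}; V {3,4,5,7,8}->{3,4,5}; X {3,5,7,9}->{7,9}
Constraint 3 (W != Z) on D(W)={5,6,9} D(Z)={3,4}: no change
So after constraint 3: D(V) = {3,4,5}

Answer: {3,4,5}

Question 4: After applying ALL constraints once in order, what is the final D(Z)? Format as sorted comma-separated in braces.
Answer: {3,4}

Derivation:
Constraint 1 (Z < W) on D(Z)={3,4,7,8} D(W)={5,6,9}: no change
Constraint 2 (Z + V = X) on D(Z)={3,4,7,8} D(V)={3,4,5,7,8} D(X)={3,5,7,9}: Z {3,4,7,8}->{3,4}; V {3,4,5,7,8}->{3,4,5}; X {3,5,7,9}->{7,9}
Constraint 3 (W != Z) on D(W)={5,6,9} D(Z)={3,4}: no change
So after all 3 constraints: D(Z) = {3,4}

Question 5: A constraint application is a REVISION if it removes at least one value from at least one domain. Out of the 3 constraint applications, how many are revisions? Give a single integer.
Constraint 1 (Z < W) on D(Z)={3,4,7,8} D(W)={5,6,9}: no change => not a revision
Constraint 2 (Z + V = X) on D(Z)={3,4,7,8} D(V)={3,4,5,7,8} D(X)={3,5,7,9}: Z {3,4,7,8}->{3,4}; V {3,4,5,7,8}->{3,4,5}; X {3,5,7,9}->{7,9} => REVISION
Constraint 3 (W != Z) on D(W)={5,6,9} D(Z)={3,4}: no change => not a revision
Total revisions = 1

Answer: 1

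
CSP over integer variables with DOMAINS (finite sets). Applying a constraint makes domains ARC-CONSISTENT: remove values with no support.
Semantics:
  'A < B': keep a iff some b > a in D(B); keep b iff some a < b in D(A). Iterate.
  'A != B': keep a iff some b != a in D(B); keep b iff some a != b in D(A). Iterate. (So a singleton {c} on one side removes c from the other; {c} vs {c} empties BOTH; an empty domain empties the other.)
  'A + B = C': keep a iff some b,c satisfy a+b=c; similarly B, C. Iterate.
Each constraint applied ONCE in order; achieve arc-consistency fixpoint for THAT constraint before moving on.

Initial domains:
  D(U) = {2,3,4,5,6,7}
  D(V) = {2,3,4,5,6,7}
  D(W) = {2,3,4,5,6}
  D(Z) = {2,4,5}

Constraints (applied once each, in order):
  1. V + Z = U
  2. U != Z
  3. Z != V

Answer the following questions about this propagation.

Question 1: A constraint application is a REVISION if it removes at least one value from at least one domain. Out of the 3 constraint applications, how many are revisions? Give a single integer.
Constraint 1 (V + Z = U) on D(V)={2,3,4,5,6,7} D(Z)={2,4,5} D(U)={2,3,4,5,6,7}: V {2,3,4,5,6,7}->{2,3,4,5}; U {2,3,4,5,6,7}->{4,5,6,7} => REVISION
Constraint 2 (U != Z) on D(U)={4,5,6,7} D(Z)={2,4,5}: no change => not a revision
Constraint 3 (Z != V) on D(Z)={2,4,5} D(V)={2,3,4,5}: no change => not a revision
Total revisions = 1

Answer: 1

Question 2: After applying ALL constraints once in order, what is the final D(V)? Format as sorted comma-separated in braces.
Constraint 1 (V + Z = U) on D(V)={2,3,4,5,6,7} D(Z)={2,4,5} D(U)={2,3,4,5,6,7}: V {2,3,4,5,6,7}->{2,3,4,5}; U {2,3,4,5,6,7}->{4,5,6,7}
Constraint 2 (U != Z) on D(U)={4,5,6,7} D(Z)={2,4,5}: no change
Constraint 3 (Z != V) on D(Z)={2,4,5} D(V)={2,3,4,5}: no change
So after all 3 constraints: D(V) = {2,3,4,5}

Answer: {2,3,4,5}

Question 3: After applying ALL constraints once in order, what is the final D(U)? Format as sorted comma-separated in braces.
Constraint 1 (V + Z = U) on D(V)={2,3,4,5,6,7} D(Z)={2,4,5} D(U)={2,3,4,5,6,7}: V {2,3,4,5,6,7}->{2,3,4,5}; U {2,3,4,5,6,7}->{4,5,6,7}
Constraint 2 (U != Z) on D(U)={4,5,6,7} D(Z)={2,4,5}: no change
Constraint 3 (Z != V) on D(Z)={2,4,5} D(V)={2,3,4,5}: no change
So after all 3 constraints: D(U) = {4,5,6,7}

Answer: {4,5,6,7}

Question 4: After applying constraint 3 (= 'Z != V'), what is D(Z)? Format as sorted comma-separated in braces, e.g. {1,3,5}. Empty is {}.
Constraint 1 (V + Z = U) on D(V)={2,3,4,5,6,7} D(Z)={2,4,5} D(U)={2,3,4,5,6,7}: V {2,3,4,5,6,7}->{2,3,4,5}; U {2,3,4,5,6,7}->{4,5,6,7}
Constraint 2 (U != Z) on D(U)={4,5,6,7} D(Z)={2,4,5}: no change
Constraint 3 (Z != V) on D(Z)={2,4,5} D(V)={2,3,4,5}: no change
So after constraint 3: D(Z) = {2,4,5}

Answer: {2,4,5}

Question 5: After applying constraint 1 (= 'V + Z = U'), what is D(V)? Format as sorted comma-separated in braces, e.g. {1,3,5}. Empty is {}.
Constraint 1 (V + Z = U) on D(V)={2,3,4,5,6,7} D(Z)={2,4,5} D(U)={2,3,4,5,6,7}: V {2,3,4,5,6,7}->{2,3,4,5}; U {2,3,4,5,6,7}->{4,5,6,7}
So after constraint 1: D(V) = {2,3,4,5}

Answer: {2,3,4,5}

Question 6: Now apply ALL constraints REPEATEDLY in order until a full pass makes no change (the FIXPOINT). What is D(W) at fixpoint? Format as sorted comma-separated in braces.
pass 0 (initial): D(W)={2,3,4,5,6}
pass 1: U {2,3,4,5,6,7}->{4,5,6,7}; V {2,3,4,5,6,7}->{2,3,4,5}
pass 2: no change
Fixpoint after 2 passes: D(W) = {2,3,4,5,6}

Answer: {2,3,4,5,6}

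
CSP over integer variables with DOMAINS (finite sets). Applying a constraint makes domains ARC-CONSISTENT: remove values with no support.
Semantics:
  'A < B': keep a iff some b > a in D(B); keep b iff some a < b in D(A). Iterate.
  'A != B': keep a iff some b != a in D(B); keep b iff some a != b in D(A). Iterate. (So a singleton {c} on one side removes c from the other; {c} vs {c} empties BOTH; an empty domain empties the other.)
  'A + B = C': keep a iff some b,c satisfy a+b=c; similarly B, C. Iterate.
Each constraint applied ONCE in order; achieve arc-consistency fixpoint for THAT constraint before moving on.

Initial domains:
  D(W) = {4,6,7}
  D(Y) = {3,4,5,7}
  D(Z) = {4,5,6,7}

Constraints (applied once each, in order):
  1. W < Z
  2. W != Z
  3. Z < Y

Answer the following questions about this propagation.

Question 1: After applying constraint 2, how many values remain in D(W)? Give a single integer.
Constraint 1 (W < Z) on D(W)={4,6,7} D(Z)={4,5,6,7}: W {4,6,7}->{4,6}; Z {4,5,6,7}->{5,6,7}
Constraint 2 (W != Z) on D(W)={4,6} D(Z)={5,6,7}: no change
So after constraint 2: D(W)={4,6}, size = 2

Answer: 2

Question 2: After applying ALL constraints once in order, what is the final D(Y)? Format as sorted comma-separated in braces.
Constraint 1 (W < Z) on D(W)={4,6,7} D(Z)={4,5,6,7}: W {4,6,7}->{4,6}; Z {4,5,6,7}->{5,6,7}
Constraint 2 (W != Z) on D(W)={4,6} D(Z)={5,6,7}: no change
Constraint 3 (Z < Y) on D(Z)={5,6,7} D(Y)={3,4,5,7}: Z {5,6,7}->{5,6}; Y {3,4,5,7}->{7}
So after all 3 constraints: D(Y) = {7}

Answer: {7}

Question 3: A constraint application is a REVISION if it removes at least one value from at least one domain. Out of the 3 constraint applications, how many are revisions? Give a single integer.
Answer: 2

Derivation:
Constraint 1 (W < Z) on D(W)={4,6,7} D(Z)={4,5,6,7}: W {4,6,7}->{4,6}; Z {4,5,6,7}->{5,6,7} => REVISION
Constraint 2 (W != Z) on D(W)={4,6} D(Z)={5,6,7}: no change => not a revision
Constraint 3 (Z < Y) on D(Z)={5,6,7} D(Y)={3,4,5,7}: Z {5,6,7}->{5,6}; Y {3,4,5,7}->{7} => REVISION
Total revisions = 2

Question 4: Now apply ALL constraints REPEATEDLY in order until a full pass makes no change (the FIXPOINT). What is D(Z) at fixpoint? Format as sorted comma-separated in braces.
Answer: {5,6}

Derivation:
pass 0 (initial): D(Z)={4,5,6,7}
pass 1: W {4,6,7}->{4,6}; Y {3,4,5,7}->{7}; Z {4,5,6,7}->{5,6}
pass 2: W {4,6}->{4}
pass 3: no change
Fixpoint after 3 passes: D(Z) = {5,6}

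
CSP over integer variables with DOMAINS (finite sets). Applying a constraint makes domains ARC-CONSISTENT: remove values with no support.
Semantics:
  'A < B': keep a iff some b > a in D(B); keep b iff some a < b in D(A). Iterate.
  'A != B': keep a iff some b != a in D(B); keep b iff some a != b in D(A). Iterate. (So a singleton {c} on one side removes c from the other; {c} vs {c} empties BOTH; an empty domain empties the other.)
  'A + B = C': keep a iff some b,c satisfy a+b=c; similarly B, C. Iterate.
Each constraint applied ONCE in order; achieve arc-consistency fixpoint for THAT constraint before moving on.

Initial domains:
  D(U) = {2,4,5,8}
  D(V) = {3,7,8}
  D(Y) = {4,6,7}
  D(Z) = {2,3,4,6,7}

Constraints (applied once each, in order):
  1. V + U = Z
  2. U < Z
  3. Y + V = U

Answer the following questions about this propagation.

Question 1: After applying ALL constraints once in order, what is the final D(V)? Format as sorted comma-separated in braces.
Answer: {}

Derivation:
Constraint 1 (V + U = Z) on D(V)={3,7,8} D(U)={2,4,5,8} D(Z)={2,3,4,6,7}: V {3,7,8}->{3}; U {2,4,5,8}->{4}; Z {2,3,4,6,7}->{7}
Constraint 2 (U < Z) on D(U)={4} D(Z)={7}: no change
Constraint 3 (Y + V = U) on D(Y)={4,6,7} D(V)={3} D(U)={4}: Y {4,6,7}->{}; V {3}->{}; U {4}->{}
So after all 3 constraints: D(V) = {}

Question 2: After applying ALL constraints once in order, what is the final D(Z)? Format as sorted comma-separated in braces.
Answer: {7}

Derivation:
Constraint 1 (V + U = Z) on D(V)={3,7,8} D(U)={2,4,5,8} D(Z)={2,3,4,6,7}: V {3,7,8}->{3}; U {2,4,5,8}->{4}; Z {2,3,4,6,7}->{7}
Constraint 2 (U < Z) on D(U)={4} D(Z)={7}: no change
Constraint 3 (Y + V = U) on D(Y)={4,6,7} D(V)={3} D(U)={4}: Y {4,6,7}->{}; V {3}->{}; U {4}->{}
So after all 3 constraints: D(Z) = {7}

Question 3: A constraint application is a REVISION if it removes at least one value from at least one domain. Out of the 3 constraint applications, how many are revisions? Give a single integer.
Constraint 1 (V + U = Z) on D(V)={3,7,8} D(U)={2,4,5,8} D(Z)={2,3,4,6,7}: V {3,7,8}->{3}; U {2,4,5,8}->{4}; Z {2,3,4,6,7}->{7} => REVISION
Constraint 2 (U < Z) on D(U)={4} D(Z)={7}: no change => not a revision
Constraint 3 (Y + V = U) on D(Y)={4,6,7} D(V)={3} D(U)={4}: Y {4,6,7}->{}; V {3}->{}; U {4}->{} => REVISION
Total revisions = 2

Answer: 2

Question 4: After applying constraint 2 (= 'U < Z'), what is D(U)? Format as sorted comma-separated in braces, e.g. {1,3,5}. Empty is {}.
Constraint 1 (V + U = Z) on D(V)={3,7,8} D(U)={2,4,5,8} D(Z)={2,3,4,6,7}: V {3,7,8}->{3}; U {2,4,5,8}->{4}; Z {2,3,4,6,7}->{7}
Constraint 2 (U < Z) on D(U)={4} D(Z)={7}: no change
So after constraint 2: D(U) = {4}

Answer: {4}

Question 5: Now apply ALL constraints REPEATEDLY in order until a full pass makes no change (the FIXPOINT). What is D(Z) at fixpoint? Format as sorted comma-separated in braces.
pass 0 (initial): D(Z)={2,3,4,6,7}
pass 1: U {2,4,5,8}->{}; V {3,7,8}->{}; Y {4,6,7}->{}; Z {2,3,4,6,7}->{7}
pass 2: Z {7}->{}
pass 3: no change
Fixpoint after 3 passes: D(Z) = {}

Answer: {}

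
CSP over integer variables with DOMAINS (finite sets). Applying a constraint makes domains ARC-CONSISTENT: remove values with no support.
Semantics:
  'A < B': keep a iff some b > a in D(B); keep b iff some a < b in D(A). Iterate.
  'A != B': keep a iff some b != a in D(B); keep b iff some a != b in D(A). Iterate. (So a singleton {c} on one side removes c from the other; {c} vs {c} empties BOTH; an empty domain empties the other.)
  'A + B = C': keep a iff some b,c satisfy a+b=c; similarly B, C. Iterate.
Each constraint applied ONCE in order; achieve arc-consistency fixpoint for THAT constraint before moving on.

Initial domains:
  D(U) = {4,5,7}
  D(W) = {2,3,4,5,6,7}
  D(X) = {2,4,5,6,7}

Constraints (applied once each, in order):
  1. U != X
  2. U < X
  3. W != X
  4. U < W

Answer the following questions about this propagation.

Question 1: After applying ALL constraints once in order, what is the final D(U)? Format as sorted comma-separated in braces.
Constraint 1 (U != X) on D(U)={4,5,7} D(X)={2,4,5,6,7}: no change
Constraint 2 (U < X) on D(U)={4,5,7} D(X)={2,4,5,6,7}: U {4,5,7}->{4,5}; X {2,4,5,6,7}->{5,6,7}
Constraint 3 (W != X) on D(W)={2,3,4,5,6,7} D(X)={5,6,7}: no change
Constraint 4 (U < W) on D(U)={4,5} D(W)={2,3,4,5,6,7}: W {2,3,4,5,6,7}->{5,6,7}
So after all 4 constraints: D(U) = {4,5}

Answer: {4,5}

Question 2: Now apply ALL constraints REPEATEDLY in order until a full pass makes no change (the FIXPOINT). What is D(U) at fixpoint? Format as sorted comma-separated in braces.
Answer: {4,5}

Derivation:
pass 0 (initial): D(U)={4,5,7}
pass 1: U {4,5,7}->{4,5}; W {2,3,4,5,6,7}->{5,6,7}; X {2,4,5,6,7}->{5,6,7}
pass 2: no change
Fixpoint after 2 passes: D(U) = {4,5}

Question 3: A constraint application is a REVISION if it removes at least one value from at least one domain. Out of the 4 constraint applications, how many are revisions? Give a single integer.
Answer: 2

Derivation:
Constraint 1 (U != X) on D(U)={4,5,7} D(X)={2,4,5,6,7}: no change => not a revision
Constraint 2 (U < X) on D(U)={4,5,7} D(X)={2,4,5,6,7}: U {4,5,7}->{4,5}; X {2,4,5,6,7}->{5,6,7} => REVISION
Constraint 3 (W != X) on D(W)={2,3,4,5,6,7} D(X)={5,6,7}: no change => not a revision
Constraint 4 (U < W) on D(U)={4,5} D(W)={2,3,4,5,6,7}: W {2,3,4,5,6,7}->{5,6,7} => REVISION
Total revisions = 2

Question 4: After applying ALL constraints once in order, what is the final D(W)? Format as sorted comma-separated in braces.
Constraint 1 (U != X) on D(U)={4,5,7} D(X)={2,4,5,6,7}: no change
Constraint 2 (U < X) on D(U)={4,5,7} D(X)={2,4,5,6,7}: U {4,5,7}->{4,5}; X {2,4,5,6,7}->{5,6,7}
Constraint 3 (W != X) on D(W)={2,3,4,5,6,7} D(X)={5,6,7}: no change
Constraint 4 (U < W) on D(U)={4,5} D(W)={2,3,4,5,6,7}: W {2,3,4,5,6,7}->{5,6,7}
So after all 4 constraints: D(W) = {5,6,7}

Answer: {5,6,7}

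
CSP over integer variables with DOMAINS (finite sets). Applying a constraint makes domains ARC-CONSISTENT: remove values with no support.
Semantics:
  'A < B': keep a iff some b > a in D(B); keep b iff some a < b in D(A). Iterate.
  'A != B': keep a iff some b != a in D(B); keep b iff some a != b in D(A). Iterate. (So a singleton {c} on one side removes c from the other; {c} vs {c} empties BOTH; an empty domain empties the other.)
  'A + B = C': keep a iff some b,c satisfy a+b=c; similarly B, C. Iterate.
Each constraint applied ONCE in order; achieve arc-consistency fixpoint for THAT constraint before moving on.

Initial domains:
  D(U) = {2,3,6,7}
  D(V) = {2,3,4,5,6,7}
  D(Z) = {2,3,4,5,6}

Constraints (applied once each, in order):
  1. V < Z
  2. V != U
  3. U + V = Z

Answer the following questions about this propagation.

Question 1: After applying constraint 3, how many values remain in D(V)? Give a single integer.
Constraint 1 (V < Z) on D(V)={2,3,4,5,6,7} D(Z)={2,3,4,5,6}: V {2,3,4,5,6,7}->{2,3,4,5}; Z {2,3,4,5,6}->{3,4,5,6}
Constraint 2 (V != U) on D(V)={2,3,4,5} D(U)={2,3,6,7}: no change
Constraint 3 (U + V = Z) on D(U)={2,3,6,7} D(V)={2,3,4,5} D(Z)={3,4,5,6}: U {2,3,6,7}->{2,3}; V {2,3,4,5}->{2,3,4}; Z {3,4,5,6}->{4,5,6}
So after constraint 3: D(V)={2,3,4}, size = 3

Answer: 3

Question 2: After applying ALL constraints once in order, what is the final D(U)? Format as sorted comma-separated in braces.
Constraint 1 (V < Z) on D(V)={2,3,4,5,6,7} D(Z)={2,3,4,5,6}: V {2,3,4,5,6,7}->{2,3,4,5}; Z {2,3,4,5,6}->{3,4,5,6}
Constraint 2 (V != U) on D(V)={2,3,4,5} D(U)={2,3,6,7}: no change
Constraint 3 (U + V = Z) on D(U)={2,3,6,7} D(V)={2,3,4,5} D(Z)={3,4,5,6}: U {2,3,6,7}->{2,3}; V {2,3,4,5}->{2,3,4}; Z {3,4,5,6}->{4,5,6}
So after all 3 constraints: D(U) = {2,3}

Answer: {2,3}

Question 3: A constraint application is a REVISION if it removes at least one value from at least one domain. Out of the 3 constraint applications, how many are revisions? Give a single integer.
Constraint 1 (V < Z) on D(V)={2,3,4,5,6,7} D(Z)={2,3,4,5,6}: V {2,3,4,5,6,7}->{2,3,4,5}; Z {2,3,4,5,6}->{3,4,5,6} => REVISION
Constraint 2 (V != U) on D(V)={2,3,4,5} D(U)={2,3,6,7}: no change => not a revision
Constraint 3 (U + V = Z) on D(U)={2,3,6,7} D(V)={2,3,4,5} D(Z)={3,4,5,6}: U {2,3,6,7}->{2,3}; V {2,3,4,5}->{2,3,4}; Z {3,4,5,6}->{4,5,6} => REVISION
Total revisions = 2

Answer: 2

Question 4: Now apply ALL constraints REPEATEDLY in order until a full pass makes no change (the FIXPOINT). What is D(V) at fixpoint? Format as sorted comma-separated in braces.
Answer: {2,3,4}

Derivation:
pass 0 (initial): D(V)={2,3,4,5,6,7}
pass 1: U {2,3,6,7}->{2,3}; V {2,3,4,5,6,7}->{2,3,4}; Z {2,3,4,5,6}->{4,5,6}
pass 2: no change
Fixpoint after 2 passes: D(V) = {2,3,4}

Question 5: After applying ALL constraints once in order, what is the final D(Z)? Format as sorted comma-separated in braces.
Constraint 1 (V < Z) on D(V)={2,3,4,5,6,7} D(Z)={2,3,4,5,6}: V {2,3,4,5,6,7}->{2,3,4,5}; Z {2,3,4,5,6}->{3,4,5,6}
Constraint 2 (V != U) on D(V)={2,3,4,5} D(U)={2,3,6,7}: no change
Constraint 3 (U + V = Z) on D(U)={2,3,6,7} D(V)={2,3,4,5} D(Z)={3,4,5,6}: U {2,3,6,7}->{2,3}; V {2,3,4,5}->{2,3,4}; Z {3,4,5,6}->{4,5,6}
So after all 3 constraints: D(Z) = {4,5,6}

Answer: {4,5,6}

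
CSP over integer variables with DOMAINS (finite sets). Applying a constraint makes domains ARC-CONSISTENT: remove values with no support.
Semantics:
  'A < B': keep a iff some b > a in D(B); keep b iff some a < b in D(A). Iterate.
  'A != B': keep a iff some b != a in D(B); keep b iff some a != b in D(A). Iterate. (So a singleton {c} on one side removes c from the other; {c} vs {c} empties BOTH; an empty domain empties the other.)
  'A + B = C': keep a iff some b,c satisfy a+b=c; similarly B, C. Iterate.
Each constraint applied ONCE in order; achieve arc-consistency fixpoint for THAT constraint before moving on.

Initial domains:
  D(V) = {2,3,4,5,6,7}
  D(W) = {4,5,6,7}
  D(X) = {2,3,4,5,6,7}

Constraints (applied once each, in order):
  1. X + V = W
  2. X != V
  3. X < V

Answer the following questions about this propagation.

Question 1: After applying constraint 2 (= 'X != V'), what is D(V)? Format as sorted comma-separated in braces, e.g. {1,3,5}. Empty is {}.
Constraint 1 (X + V = W) on D(X)={2,3,4,5,6,7} D(V)={2,3,4,5,6,7} D(W)={4,5,6,7}: X {2,3,4,5,6,7}->{2,3,4,5}; V {2,3,4,5,6,7}->{2,3,4,5}
Constraint 2 (X != V) on D(X)={2,3,4,5} D(V)={2,3,4,5}: no change
So after constraint 2: D(V) = {2,3,4,5}

Answer: {2,3,4,5}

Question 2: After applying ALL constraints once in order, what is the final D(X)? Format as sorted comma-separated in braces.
Constraint 1 (X + V = W) on D(X)={2,3,4,5,6,7} D(V)={2,3,4,5,6,7} D(W)={4,5,6,7}: X {2,3,4,5,6,7}->{2,3,4,5}; V {2,3,4,5,6,7}->{2,3,4,5}
Constraint 2 (X != V) on D(X)={2,3,4,5} D(V)={2,3,4,5}: no change
Constraint 3 (X < V) on D(X)={2,3,4,5} D(V)={2,3,4,5}: X {2,3,4,5}->{2,3,4}; V {2,3,4,5}->{3,4,5}
So after all 3 constraints: D(X) = {2,3,4}

Answer: {2,3,4}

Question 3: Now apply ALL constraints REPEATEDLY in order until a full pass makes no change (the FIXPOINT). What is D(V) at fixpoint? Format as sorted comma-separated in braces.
Answer: {3,4,5}

Derivation:
pass 0 (initial): D(V)={2,3,4,5,6,7}
pass 1: V {2,3,4,5,6,7}->{3,4,5}; X {2,3,4,5,6,7}->{2,3,4}
pass 2: W {4,5,6,7}->{5,6,7}
pass 3: no change
Fixpoint after 3 passes: D(V) = {3,4,5}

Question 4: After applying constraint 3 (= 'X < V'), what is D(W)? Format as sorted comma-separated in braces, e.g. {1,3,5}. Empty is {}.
Constraint 1 (X + V = W) on D(X)={2,3,4,5,6,7} D(V)={2,3,4,5,6,7} D(W)={4,5,6,7}: X {2,3,4,5,6,7}->{2,3,4,5}; V {2,3,4,5,6,7}->{2,3,4,5}
Constraint 2 (X != V) on D(X)={2,3,4,5} D(V)={2,3,4,5}: no change
Constraint 3 (X < V) on D(X)={2,3,4,5} D(V)={2,3,4,5}: X {2,3,4,5}->{2,3,4}; V {2,3,4,5}->{3,4,5}
So after constraint 3: D(W) = {4,5,6,7}

Answer: {4,5,6,7}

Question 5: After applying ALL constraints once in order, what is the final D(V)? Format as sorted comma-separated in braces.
Constraint 1 (X + V = W) on D(X)={2,3,4,5,6,7} D(V)={2,3,4,5,6,7} D(W)={4,5,6,7}: X {2,3,4,5,6,7}->{2,3,4,5}; V {2,3,4,5,6,7}->{2,3,4,5}
Constraint 2 (X != V) on D(X)={2,3,4,5} D(V)={2,3,4,5}: no change
Constraint 3 (X < V) on D(X)={2,3,4,5} D(V)={2,3,4,5}: X {2,3,4,5}->{2,3,4}; V {2,3,4,5}->{3,4,5}
So after all 3 constraints: D(V) = {3,4,5}

Answer: {3,4,5}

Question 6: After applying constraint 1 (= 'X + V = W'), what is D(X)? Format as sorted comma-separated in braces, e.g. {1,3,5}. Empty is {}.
Answer: {2,3,4,5}

Derivation:
Constraint 1 (X + V = W) on D(X)={2,3,4,5,6,7} D(V)={2,3,4,5,6,7} D(W)={4,5,6,7}: X {2,3,4,5,6,7}->{2,3,4,5}; V {2,3,4,5,6,7}->{2,3,4,5}
So after constraint 1: D(X) = {2,3,4,5}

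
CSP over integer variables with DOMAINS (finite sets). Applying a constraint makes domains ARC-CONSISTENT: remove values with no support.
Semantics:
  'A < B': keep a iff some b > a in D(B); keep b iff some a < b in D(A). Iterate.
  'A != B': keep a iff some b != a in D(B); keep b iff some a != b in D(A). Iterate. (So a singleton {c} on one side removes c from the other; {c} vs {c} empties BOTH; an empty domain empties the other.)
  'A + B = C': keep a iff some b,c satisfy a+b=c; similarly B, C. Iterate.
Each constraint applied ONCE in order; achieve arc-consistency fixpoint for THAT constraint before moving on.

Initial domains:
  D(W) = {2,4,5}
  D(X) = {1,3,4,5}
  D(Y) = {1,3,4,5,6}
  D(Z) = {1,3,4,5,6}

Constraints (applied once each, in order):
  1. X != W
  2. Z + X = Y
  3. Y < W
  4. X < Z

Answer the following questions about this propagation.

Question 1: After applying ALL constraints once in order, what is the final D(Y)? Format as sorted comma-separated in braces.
Answer: {4}

Derivation:
Constraint 1 (X != W) on D(X)={1,3,4,5} D(W)={2,4,5}: no change
Constraint 2 (Z + X = Y) on D(Z)={1,3,4,5,6} D(X)={1,3,4,5} D(Y)={1,3,4,5,6}: Z {1,3,4,5,6}->{1,3,4,5}; Y {1,3,4,5,6}->{4,5,6}
Constraint 3 (Y < W) on D(Y)={4,5,6} D(W)={2,4,5}: Y {4,5,6}->{4}; W {2,4,5}->{5}
Constraint 4 (X < Z) on D(X)={1,3,4,5} D(Z)={1,3,4,5}: X {1,3,4,5}->{1,3,4}; Z {1,3,4,5}->{3,4,5}
So after all 4 constraints: D(Y) = {4}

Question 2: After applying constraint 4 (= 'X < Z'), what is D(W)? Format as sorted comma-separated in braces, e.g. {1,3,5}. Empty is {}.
Constraint 1 (X != W) on D(X)={1,3,4,5} D(W)={2,4,5}: no change
Constraint 2 (Z + X = Y) on D(Z)={1,3,4,5,6} D(X)={1,3,4,5} D(Y)={1,3,4,5,6}: Z {1,3,4,5,6}->{1,3,4,5}; Y {1,3,4,5,6}->{4,5,6}
Constraint 3 (Y < W) on D(Y)={4,5,6} D(W)={2,4,5}: Y {4,5,6}->{4}; W {2,4,5}->{5}
Constraint 4 (X < Z) on D(X)={1,3,4,5} D(Z)={1,3,4,5}: X {1,3,4,5}->{1,3,4}; Z {1,3,4,5}->{3,4,5}
So after constraint 4: D(W) = {5}

Answer: {5}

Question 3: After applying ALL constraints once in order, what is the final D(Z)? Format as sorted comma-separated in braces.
Answer: {3,4,5}

Derivation:
Constraint 1 (X != W) on D(X)={1,3,4,5} D(W)={2,4,5}: no change
Constraint 2 (Z + X = Y) on D(Z)={1,3,4,5,6} D(X)={1,3,4,5} D(Y)={1,3,4,5,6}: Z {1,3,4,5,6}->{1,3,4,5}; Y {1,3,4,5,6}->{4,5,6}
Constraint 3 (Y < W) on D(Y)={4,5,6} D(W)={2,4,5}: Y {4,5,6}->{4}; W {2,4,5}->{5}
Constraint 4 (X < Z) on D(X)={1,3,4,5} D(Z)={1,3,4,5}: X {1,3,4,5}->{1,3,4}; Z {1,3,4,5}->{3,4,5}
So after all 4 constraints: D(Z) = {3,4,5}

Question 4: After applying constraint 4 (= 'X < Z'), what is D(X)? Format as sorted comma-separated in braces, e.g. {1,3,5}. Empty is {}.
Answer: {1,3,4}

Derivation:
Constraint 1 (X != W) on D(X)={1,3,4,5} D(W)={2,4,5}: no change
Constraint 2 (Z + X = Y) on D(Z)={1,3,4,5,6} D(X)={1,3,4,5} D(Y)={1,3,4,5,6}: Z {1,3,4,5,6}->{1,3,4,5}; Y {1,3,4,5,6}->{4,5,6}
Constraint 3 (Y < W) on D(Y)={4,5,6} D(W)={2,4,5}: Y {4,5,6}->{4}; W {2,4,5}->{5}
Constraint 4 (X < Z) on D(X)={1,3,4,5} D(Z)={1,3,4,5}: X {1,3,4,5}->{1,3,4}; Z {1,3,4,5}->{3,4,5}
So after constraint 4: D(X) = {1,3,4}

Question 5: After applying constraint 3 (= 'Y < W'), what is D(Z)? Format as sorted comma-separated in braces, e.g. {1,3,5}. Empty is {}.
Constraint 1 (X != W) on D(X)={1,3,4,5} D(W)={2,4,5}: no change
Constraint 2 (Z + X = Y) on D(Z)={1,3,4,5,6} D(X)={1,3,4,5} D(Y)={1,3,4,5,6}: Z {1,3,4,5,6}->{1,3,4,5}; Y {1,3,4,5,6}->{4,5,6}
Constraint 3 (Y < W) on D(Y)={4,5,6} D(W)={2,4,5}: Y {4,5,6}->{4}; W {2,4,5}->{5}
So after constraint 3: D(Z) = {1,3,4,5}

Answer: {1,3,4,5}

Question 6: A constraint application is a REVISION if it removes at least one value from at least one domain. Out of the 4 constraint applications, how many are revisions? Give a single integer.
Answer: 3

Derivation:
Constraint 1 (X != W) on D(X)={1,3,4,5} D(W)={2,4,5}: no change => not a revision
Constraint 2 (Z + X = Y) on D(Z)={1,3,4,5,6} D(X)={1,3,4,5} D(Y)={1,3,4,5,6}: Z {1,3,4,5,6}->{1,3,4,5}; Y {1,3,4,5,6}->{4,5,6} => REVISION
Constraint 3 (Y < W) on D(Y)={4,5,6} D(W)={2,4,5}: Y {4,5,6}->{4}; W {2,4,5}->{5} => REVISION
Constraint 4 (X < Z) on D(X)={1,3,4,5} D(Z)={1,3,4,5}: X {1,3,4,5}->{1,3,4}; Z {1,3,4,5}->{3,4,5} => REVISION
Total revisions = 3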